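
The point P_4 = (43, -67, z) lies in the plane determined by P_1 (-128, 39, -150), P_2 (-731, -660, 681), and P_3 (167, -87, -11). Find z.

The plane through P_1, P_2, P_3 has equation 7545x + 328962y + 282183z = -30463692.
Substituting P_4: (282183)z + (-21716019) = -30463692, so z = -31.

-31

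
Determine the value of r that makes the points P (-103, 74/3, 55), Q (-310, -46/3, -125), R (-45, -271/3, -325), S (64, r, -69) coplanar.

Coplanarity ⇔ det[PQ; PR; PS] = 0.
Expanding, this is linear in r: (-89100)r + (-1960200) = 0.
So r = -22.

-22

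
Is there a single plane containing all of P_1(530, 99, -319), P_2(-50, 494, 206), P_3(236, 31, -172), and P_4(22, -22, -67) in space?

No

A normal to the plane through P_1, P_2, P_3 is n = P_1P_2 × P_1P_3 = (93765, -69090, 155570).
The plane has equation n·P = -6771290. For P_4: n·P_4 = -6840380.
-6840380 ≠ -6771290, so P_4 is off the plane.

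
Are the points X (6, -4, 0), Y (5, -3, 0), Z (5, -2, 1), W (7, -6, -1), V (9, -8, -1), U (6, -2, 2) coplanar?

The plane through X, Y, Z has normal n = XY × XZ = (1, 1, -1) and equation n·P = 2.
Checking the remaining points: n·W = 2, n·V = 2, n·U = 2.
All equal 2, so all 6 points lie in one plane.

Yes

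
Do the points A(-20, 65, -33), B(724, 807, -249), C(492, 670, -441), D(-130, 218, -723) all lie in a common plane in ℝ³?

Yes

A normal to the plane through A, B, C is n = AB × AC = (-172056, 192960, 70216).
The plane has equation n·P = 13666392. For D: n·D = 13666392.
Equal, so D lies in the plane and all four are coplanar.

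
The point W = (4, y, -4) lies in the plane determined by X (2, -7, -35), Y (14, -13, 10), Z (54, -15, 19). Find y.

-11

The plane through X, Y, Z has equation 36x + 1692y + 216z = -19332.
Substituting W: (1692)y + (-720) = -19332, so y = -11.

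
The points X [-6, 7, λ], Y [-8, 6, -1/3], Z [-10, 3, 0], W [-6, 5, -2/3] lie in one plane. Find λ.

-2/3

Coplanarity ⇔ det[XY; XZ; XW] = 0.
Expanding, this is linear in λ: (-8)λ + (-16/3) = 0.
So λ = -2/3.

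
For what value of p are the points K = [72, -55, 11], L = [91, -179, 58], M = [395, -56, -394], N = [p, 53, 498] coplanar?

Normal to plane KLM: n = (50267, 22876, 40033); plane equation n·P = 2801407.
Requiring n·N = 2801407: (50267)p + (21148862) = 2801407.
So p = -365.

-365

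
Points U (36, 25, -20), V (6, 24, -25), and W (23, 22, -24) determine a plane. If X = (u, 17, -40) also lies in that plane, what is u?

Coplanarity requires UV · (UW × UX) = 0.
UV = (-30, -1, -5), UW = (-13, -3, -4); the triple product is linear in u with coefficient -11 and constant term -704.
Setting it to zero: u = -64.

-64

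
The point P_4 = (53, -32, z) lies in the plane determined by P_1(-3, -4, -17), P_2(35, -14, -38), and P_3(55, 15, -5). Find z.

-65

Coplanarity requires P_1P_2 · (P_1P_3 × P_1P_4) = 0.
P_1P_2 = (38, -10, -21), P_1P_3 = (58, 19, 12); the triple product is linear in z with coefficient 1302 and constant term 84630.
Setting it to zero: z = -65.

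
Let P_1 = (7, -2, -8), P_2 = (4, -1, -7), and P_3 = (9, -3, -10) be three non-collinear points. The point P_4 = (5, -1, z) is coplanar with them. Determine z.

A normal to the plane is n = P_1P_2 × P_1P_3 = (-1, -4, 1).
P_4 lies in the plane iff n · P_1P_4 = 0.
This gives (1)z + (6) = 0, so z = -6.

-6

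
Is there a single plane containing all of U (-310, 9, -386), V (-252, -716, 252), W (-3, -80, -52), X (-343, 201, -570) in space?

Yes

With U as base: UV = (58, -725, 638), UW = (307, -89, 334), UX = (-33, 192, -184).
UW × UX = (-47752, 45466, 56007).
UV · (UW × UX) = 0.
The scalar triple product vanishes, so the four points are coplanar.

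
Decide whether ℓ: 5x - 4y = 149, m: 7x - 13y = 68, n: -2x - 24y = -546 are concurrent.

Lines aᵢx + bᵢy = cᵢ with pairwise distinct directions are concurrent exactly when det[aᵢ bᵢ cᵢ] = 0.
Here the determinant is 0.
It vanishes, so the lines are concurrent at (45, 19).

Yes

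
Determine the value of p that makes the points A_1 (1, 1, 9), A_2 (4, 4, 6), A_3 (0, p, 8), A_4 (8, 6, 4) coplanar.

2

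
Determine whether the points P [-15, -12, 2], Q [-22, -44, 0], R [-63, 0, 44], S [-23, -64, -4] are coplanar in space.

Yes

The four points are coplanar iff the 3×3 determinant with rows PQ, PR, PS is zero.
Rows: (-7, -32, -2), (-48, 12, 42), (-8, -52, -6).
Expanding along the first row: (-7)(2112) − (-32)(624) + (-2)(2592) = 0.
Zero determinant ⇒ coplanar.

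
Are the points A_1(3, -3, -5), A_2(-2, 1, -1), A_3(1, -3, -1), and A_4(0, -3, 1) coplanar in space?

Yes

With A_1 as base: A_1A_2 = (-5, 4, 4), A_1A_3 = (-2, 0, 4), A_1A_4 = (-3, 0, 6).
A_1A_3 × A_1A_4 = (0, 0, 0).
A_1A_2 · (A_1A_3 × A_1A_4) = 0.
The scalar triple product vanishes, so the four points are coplanar.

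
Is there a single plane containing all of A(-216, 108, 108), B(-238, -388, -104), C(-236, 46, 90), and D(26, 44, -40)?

Yes

With A as base: AB = (-22, -496, -212), AC = (-20, -62, -18), AD = (242, -64, -148).
AC × AD = (8024, -7316, 16284).
AB · (AC × AD) = 0.
The scalar triple product vanishes, so the four points are coplanar.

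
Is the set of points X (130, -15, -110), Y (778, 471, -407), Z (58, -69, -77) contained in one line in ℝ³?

Yes

XY = (648, 486, -297), XZ = (-72, -54, 33).
Each component of XZ is -1/9 times the corresponding component of XY, so XZ = -1/9·XY and the points are collinear.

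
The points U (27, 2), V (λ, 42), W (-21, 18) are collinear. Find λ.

-93

The three points are collinear iff det[UV; UW] = 0.
This determinant is linear in λ: (16)λ + (1488) = 0, so λ = -93.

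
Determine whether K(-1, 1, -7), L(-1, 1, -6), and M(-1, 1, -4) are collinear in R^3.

KL = (0, 0, 1), KM = (0, 0, 3).
KL × KM = (0, 0, 0).
The cross product vanishes, so the three points are collinear.

Yes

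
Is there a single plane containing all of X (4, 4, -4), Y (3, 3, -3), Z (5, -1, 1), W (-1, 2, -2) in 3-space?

Yes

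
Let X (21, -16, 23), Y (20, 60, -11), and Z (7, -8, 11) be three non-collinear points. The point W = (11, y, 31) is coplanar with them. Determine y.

-48

The plane through X, Y, Z has equation −640x + 464y + 1056z = 3424.
Substituting W: (464)y + (25696) = 3424, so y = -48.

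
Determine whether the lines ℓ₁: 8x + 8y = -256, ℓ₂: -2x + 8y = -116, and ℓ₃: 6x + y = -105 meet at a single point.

Intersecting ℓ₁ and ℓ₂: solving the 2×2 system gives (x, y) = (-14, -18).
Substitute into ℓ₃: (6)(-14) + (1)(-18) = -102.
But ℓ₃ requires -105 ≠ -102, so the three lines have no common point.

No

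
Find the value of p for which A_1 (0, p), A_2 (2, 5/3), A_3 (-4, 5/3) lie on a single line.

5/3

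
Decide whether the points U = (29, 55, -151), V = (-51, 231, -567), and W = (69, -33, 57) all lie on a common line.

UV = (-80, 176, -416), UW = (40, -88, 208).
UV × UW = (0, 0, 0).
The cross product vanishes, so the three points are collinear.

Yes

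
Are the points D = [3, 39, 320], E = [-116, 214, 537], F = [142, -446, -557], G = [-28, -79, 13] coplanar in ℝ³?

Yes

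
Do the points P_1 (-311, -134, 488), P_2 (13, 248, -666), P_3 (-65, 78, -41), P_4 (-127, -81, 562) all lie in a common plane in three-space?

Yes

A normal to the plane through P_1, P_2, P_3 is n = P_1P_2 × P_1P_3 = (42570, -112488, -25284).
The plane has equation n·P = -10504470. For P_4: n·P_4 = -10504470.
Equal, so P_4 lies in the plane and all four are coplanar.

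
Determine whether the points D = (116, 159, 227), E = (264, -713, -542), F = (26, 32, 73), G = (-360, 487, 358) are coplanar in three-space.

With D as base: DE = (148, -872, -769), DF = (-90, -127, -154), DG = (-476, 328, 131).
DF × DG = (33875, 85094, -89972).
DE · (DF × DG) = 0.
The scalar triple product vanishes, so the four points are coplanar.

Yes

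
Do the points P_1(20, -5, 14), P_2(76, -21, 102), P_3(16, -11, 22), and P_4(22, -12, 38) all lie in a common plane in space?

No

A normal to the plane through P_1, P_2, P_3 is n = P_1P_2 × P_1P_3 = (400, -800, -400).
The plane has equation n·P = 6400. For P_4: n·P_4 = 3200.
3200 ≠ 6400, so P_4 is off the plane.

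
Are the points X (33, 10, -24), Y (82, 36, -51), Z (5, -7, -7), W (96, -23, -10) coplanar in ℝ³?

Yes

A normal to the plane through X, Y, Z is n = XY × XZ = (-17, -77, -105).
The plane has equation n·P = 1189. For W: n·W = 1189.
Equal, so W lies in the plane and all four are coplanar.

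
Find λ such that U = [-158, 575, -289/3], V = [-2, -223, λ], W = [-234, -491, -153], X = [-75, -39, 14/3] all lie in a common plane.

257/3

Coplanarity ⇔ det[UV; UW; UX] = 0.
Expanding, this is linear in λ: (135142)λ + (-34731494/3) = 0.
So λ = 257/3.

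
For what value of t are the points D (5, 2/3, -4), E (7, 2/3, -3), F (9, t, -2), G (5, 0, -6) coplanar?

2/3

Normal to plane DEG: n = (2/3, 4, -4/3); plane equation n·P = 34/3.
Requiring n·F = 34/3: (4)t + (26/3) = 34/3.
So t = 2/3.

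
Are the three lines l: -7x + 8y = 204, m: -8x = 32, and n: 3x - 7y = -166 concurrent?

Yes

The three lines meet at one point iff the augmented coefficient matrix [aᵢ bᵢ cᵢ] has rank < 3, i.e. its determinant vanishes.
Here the determinant is 0.
It vanishes, so the lines are concurrent at (-4, 22).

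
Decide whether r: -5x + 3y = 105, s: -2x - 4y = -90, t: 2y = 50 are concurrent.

No

Lines aᵢx + bᵢy = cᵢ with pairwise distinct directions are concurrent exactly when det[aᵢ bᵢ cᵢ] = 0.
Here the determinant is -20.
Nonzero, so no common point exists.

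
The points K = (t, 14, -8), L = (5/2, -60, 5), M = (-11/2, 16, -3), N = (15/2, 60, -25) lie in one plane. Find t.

0

The points are coplanar iff KL · (KM × KN) = 0.
Expanding, this is linear in t: (1320)t + (0) = 0.
So t = 0.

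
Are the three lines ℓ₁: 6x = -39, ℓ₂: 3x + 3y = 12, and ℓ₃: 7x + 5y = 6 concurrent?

No

Intersecting ℓ₁ and ℓ₂: solving the 2×2 system gives (x, y) = (-13/2, 21/2).
Substitute into ℓ₃: (7)(-13/2) + (5)(21/2) = 7.
But ℓ₃ requires 6 ≠ 7, so the three lines have no common point.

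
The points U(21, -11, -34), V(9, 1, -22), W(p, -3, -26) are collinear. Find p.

13

Direction UV = (-12, 12, 12). From the y-coordinate of W, the parameter along the line is τ = (-3 − (-11))/12 = 2/3.
Then p = 21 + 2/3·(-12) = 13.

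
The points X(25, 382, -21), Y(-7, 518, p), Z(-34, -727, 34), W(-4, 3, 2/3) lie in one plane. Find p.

Coplanarity ⇔ det[XY; XZ; XW] = 0.
Expanding, this is linear in p: (-9800)p + (-147000) = 0.
So p = -15.

-15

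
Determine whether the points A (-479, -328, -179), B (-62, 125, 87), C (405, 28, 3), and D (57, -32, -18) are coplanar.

Yes

The four points are coplanar iff the 3×3 determinant with rows AB, AC, AD is zero.
Rows: (417, 453, 266), (884, 356, 182), (536, 296, 161).
Expanding along the first row: (417)(3444) − (453)(44772) + (266)(70848) = 0.
Zero determinant ⇒ coplanar.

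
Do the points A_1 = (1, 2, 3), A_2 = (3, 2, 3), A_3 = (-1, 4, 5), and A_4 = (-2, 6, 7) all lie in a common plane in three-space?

Yes

A normal to the plane through A_1, A_2, A_3 is n = A_1A_2 × A_1A_3 = (0, -4, 4).
The plane has equation n·P = 4. For A_4: n·A_4 = 4.
Equal, so A_4 lies in the plane and all four are coplanar.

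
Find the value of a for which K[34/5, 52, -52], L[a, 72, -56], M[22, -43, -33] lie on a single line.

Direction KM = (76/5, -95, 19). From the y-coordinate of L, the parameter along the line is τ = (72 − 52)/(-95) = -4/19.
Then a = 34/5 + (-4/19)·(76/5) = 18/5.

18/5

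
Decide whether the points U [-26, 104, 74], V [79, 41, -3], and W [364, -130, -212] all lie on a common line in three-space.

Yes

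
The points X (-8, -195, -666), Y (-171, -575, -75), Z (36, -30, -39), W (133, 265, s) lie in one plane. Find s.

477

Normal to plane XYZ: n = (-335775, 128205, -10175); plane equation n·P = -15537225.
Requiring n·W = -15537225: (-10175)s + (-10683750) = -15537225.
So s = 477.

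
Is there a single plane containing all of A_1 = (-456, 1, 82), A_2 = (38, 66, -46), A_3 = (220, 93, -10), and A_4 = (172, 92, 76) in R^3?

No

With A_1 as base: A_1A_2 = (494, 65, -128), A_1A_3 = (676, 92, -92), A_1A_4 = (628, 91, -6).
A_1A_3 × A_1A_4 = (7820, -53720, 3740).
A_1A_2 · (A_1A_3 × A_1A_4) = -107440.
Since -107440 ≠ 0, the four points are not coplanar.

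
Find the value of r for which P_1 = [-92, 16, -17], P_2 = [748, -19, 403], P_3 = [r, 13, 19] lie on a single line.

Collinearity requires P_1P_2 × P_1P_3 = 0; each component is linear in r.
The y-component gives (420)r + (8400) = 0, so r = -20.
The remaining components then also vanish.

-20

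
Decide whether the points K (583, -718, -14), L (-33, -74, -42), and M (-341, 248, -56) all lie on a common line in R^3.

Yes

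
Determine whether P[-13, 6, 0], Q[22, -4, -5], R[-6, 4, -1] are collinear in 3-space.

Yes

PQ = (35, -10, -5), PR = (7, -2, -1).
PQ × PR = (0, 0, 0).
The cross product vanishes, so the three points are collinear.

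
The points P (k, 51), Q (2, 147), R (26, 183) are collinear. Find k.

-62

Collinearity: (P − Q) must be parallel to (R − Q) = (24, 36).
Cross-multiplying the components: (k − 2)·(36) = (-96)·(24).
Solving gives k = -62.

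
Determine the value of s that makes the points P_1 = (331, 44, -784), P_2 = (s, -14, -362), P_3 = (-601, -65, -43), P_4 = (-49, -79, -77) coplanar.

Normal to plane P_1P_3P_4: n = (14080, 377344, 73216); plane equation n·P = -36137728.
Requiring n·P_2 = -36137728: (14080)s + (-31787008) = -36137728.
So s = -309.

-309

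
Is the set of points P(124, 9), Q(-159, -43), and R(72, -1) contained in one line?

PQ = (-283, -52), PR = (-52, -10).
Twice the signed area of △PQR is (-283)(-10) − (-52)(-52) = 126.
The area is nonzero, so the three points are not collinear.

No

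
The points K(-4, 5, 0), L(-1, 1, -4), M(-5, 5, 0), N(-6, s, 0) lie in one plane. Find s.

5

The points are coplanar iff KL · (KM × KN) = 0.
Expanding, this is linear in s: (4)s + (-20) = 0.
So s = 5.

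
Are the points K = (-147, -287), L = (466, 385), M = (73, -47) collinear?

KL = (613, 672), KM = (220, 240).
Twice the signed area of △KLM is (613)(240) − (672)(220) = -720.
The area is nonzero, so the three points are not collinear.

No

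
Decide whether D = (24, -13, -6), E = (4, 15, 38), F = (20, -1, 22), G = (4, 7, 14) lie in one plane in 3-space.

A normal to the plane through D, E, F is n = DE × DF = (256, 384, -128).
The plane has equation n·P = 1920. For G: n·G = 1920.
Equal, so G lies in the plane and all four are coplanar.

Yes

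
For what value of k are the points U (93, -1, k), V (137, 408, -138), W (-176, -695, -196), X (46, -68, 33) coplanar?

161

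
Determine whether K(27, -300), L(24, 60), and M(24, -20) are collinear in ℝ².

No

KL = (-3, 360), KM = (-3, 280).
det[KL; KM] = (-3)(280) − (360)(-3) = 240.
The determinant is nonzero, so they are not collinear.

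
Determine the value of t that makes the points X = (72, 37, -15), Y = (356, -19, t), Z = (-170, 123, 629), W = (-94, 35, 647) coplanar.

-933

The points are coplanar iff XY · (XZ × XW) = 0.
Expanding, this is linear in t: (14760)t + (13771080) = 0.
So t = -933.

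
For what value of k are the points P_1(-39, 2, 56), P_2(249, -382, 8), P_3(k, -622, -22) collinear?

429

Direction P_1P_2 = (288, -384, -48). From the y-coordinate of P_3, the parameter along the line is τ = (-622 − 2)/(-384) = 13/8.
Then k = (-39) + 13/8·(288) = 429.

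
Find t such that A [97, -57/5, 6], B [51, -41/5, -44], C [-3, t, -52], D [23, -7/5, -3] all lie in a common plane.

-1

Normal to plane ABD: n = (2356/5, 3286, -1116/5); plane equation n·P = 34534/5.
Requiring n·C = 34534/5: (3286)t + (50964/5) = 34534/5.
So t = -1.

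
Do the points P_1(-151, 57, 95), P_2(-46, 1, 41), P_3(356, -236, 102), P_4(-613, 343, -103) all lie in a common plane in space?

No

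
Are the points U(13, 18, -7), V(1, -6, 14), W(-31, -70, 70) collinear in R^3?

Yes

UV = (-12, -24, 21), UW = (-44, -88, 77).
UV × UW = (0, 0, 0).
The cross product vanishes, so the three points are collinear.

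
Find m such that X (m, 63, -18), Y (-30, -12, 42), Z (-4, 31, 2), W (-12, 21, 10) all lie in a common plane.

Coplanarity ⇔ det[XY; XZ; XW] = 0.
Expanding, this is linear in m: (56)m + (-1680) = 0.
So m = 30.

30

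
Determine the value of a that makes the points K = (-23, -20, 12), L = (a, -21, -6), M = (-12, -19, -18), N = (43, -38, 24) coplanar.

-10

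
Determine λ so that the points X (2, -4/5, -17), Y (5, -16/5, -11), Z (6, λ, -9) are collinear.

-4

Direction XY = (3, -12/5, 6). From the x-coordinate of Z, the parameter along the line is τ = (6 − 2)/3 = 4/3.
Then λ = (-4/5) + 4/3·(-12/5) = -4.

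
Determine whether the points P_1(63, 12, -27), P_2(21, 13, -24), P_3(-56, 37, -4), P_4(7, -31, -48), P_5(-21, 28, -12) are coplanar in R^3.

No

The plane through P_1, P_2, P_3 has normal n = P_1P_2 × P_1P_3 = (-52, 609, -931) and equation n·P = 29169.
Checking the remaining points: n·P_4 = 25445, n·P_5 = 29316.
Since n·P_4 = 25445 ≠ 29169, P_4 is off the plane and the points are not all coplanar.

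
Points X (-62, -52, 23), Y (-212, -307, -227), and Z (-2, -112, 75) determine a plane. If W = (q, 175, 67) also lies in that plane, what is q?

-82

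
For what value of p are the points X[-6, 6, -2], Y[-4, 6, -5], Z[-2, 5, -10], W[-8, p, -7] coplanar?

2

Normal to plane XYZ: n = (-3, 4, -2); plane equation n·P = 46.
Requiring n·W = 46: (4)p + (38) = 46.
So p = 2.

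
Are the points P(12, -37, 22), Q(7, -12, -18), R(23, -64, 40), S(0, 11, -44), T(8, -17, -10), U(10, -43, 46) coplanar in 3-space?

Yes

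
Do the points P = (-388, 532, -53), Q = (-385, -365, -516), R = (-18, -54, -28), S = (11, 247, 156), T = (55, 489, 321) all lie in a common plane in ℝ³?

The plane through P, Q, R has normal n = PQ × PR = (-293743, -171385, 330132) and equation n·X = 5298468.
Checking the remaining points: n·S = 5937324, n·T = 6009242.
Since n·S = 5937324 ≠ 5298468, S is off the plane and the points are not all coplanar.

No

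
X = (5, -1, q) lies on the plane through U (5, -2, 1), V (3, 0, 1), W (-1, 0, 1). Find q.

Coplanarity requires UV · (UW × UX) = 0.
UV = (-2, 2, 0), UW = (-6, 2, 0); the triple product is linear in q with coefficient 8 and constant term -8.
Setting it to zero: q = 1.

1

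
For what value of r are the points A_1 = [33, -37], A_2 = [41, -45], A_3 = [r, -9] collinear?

Collinearity: (A_3 − A_1) must be parallel to (A_2 − A_1) = (8, -8).
Cross-multiplying the components: (r − 33)·(-8) = (28)·(8).
Solving gives r = 5.

5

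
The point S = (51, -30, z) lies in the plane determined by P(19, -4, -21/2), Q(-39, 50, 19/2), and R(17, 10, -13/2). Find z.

-41/2

A normal to the plane is n = PQ × PR = (-64, 192, -704).
S lies in the plane iff n · PS = 0.
This gives (-704)z + (-14432) = 0, so z = -41/2.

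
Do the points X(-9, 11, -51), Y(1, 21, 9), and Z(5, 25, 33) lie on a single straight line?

XY = (10, 10, 60), XZ = (14, 14, 84).
Each component of XZ is 7/5 times the corresponding component of XY, so XZ = 7/5·XY and the points are collinear.

Yes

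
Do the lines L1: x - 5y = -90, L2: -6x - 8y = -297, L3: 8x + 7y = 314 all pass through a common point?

Lines aᵢx + bᵢy = cᵢ with pairwise distinct directions are concurrent exactly when det[aᵢ bᵢ cᵢ] = 0.
Here the determinant is 47.
Nonzero, so no common point exists.

No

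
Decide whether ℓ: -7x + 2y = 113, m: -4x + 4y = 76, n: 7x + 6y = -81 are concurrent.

Yes

Intersecting ℓ and m: solving the 2×2 system gives (x, y) = (-15, 4).
Substitute into n: (7)(-15) + (6)(4) = -81.
This equals -81, so (-15, 4) lies on all three lines and they are concurrent.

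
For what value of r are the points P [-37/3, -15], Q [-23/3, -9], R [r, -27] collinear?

-65/3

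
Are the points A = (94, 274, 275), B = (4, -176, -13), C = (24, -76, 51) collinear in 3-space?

Yes

AB = (-90, -450, -288), AC = (-70, -350, -224).
Each component of AC is 7/9 times the corresponding component of AB, so AC = 7/9·AB and the points are collinear.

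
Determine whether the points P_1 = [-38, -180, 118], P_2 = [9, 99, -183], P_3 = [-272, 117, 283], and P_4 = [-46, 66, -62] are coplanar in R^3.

The four points are coplanar iff the 3×3 determinant with rows P_1P_2, P_1P_3, P_1P_4 is zero.
Rows: (47, 279, -301), (-234, 297, 165), (-8, 246, -180).
Expanding along the first row: (47)(-94050) − (279)(43440) + (-301)(-55188) = 71478.
Nonzero ⇒ not coplanar.

No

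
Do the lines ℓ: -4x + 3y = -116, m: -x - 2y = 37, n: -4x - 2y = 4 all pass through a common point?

Intersecting ℓ and m: solving the 2×2 system gives (x, y) = (11, -24).
Substitute into n: (-4)(11) + (-2)(-24) = 4.
This equals 4, so (11, -24) lies on all three lines and they are concurrent.

Yes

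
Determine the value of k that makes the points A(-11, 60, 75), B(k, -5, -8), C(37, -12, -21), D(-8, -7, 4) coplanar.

24

Normal to plane ACD: n = (-1320, 3120, -3000); plane equation n·P = -23280.
Requiring n·B = -23280: (-1320)k + (8400) = -23280.
So k = 24.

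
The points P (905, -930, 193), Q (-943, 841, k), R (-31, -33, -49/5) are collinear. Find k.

Direction PR = (-936, 897, -1014/5). From the x-coordinate of Q, the parameter along the line is τ = (-943 − 905)/(-936) = 77/39.
Then k = 193 + 77/39·(-1014/5) = -1037/5.

-1037/5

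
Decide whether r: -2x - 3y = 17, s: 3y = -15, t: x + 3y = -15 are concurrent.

Intersecting r and s: solving the 2×2 system gives (x, y) = (-1, -5).
Substitute into t: (1)(-1) + (3)(-5) = -16.
But t requires -15 ≠ -16, so the three lines have no common point.

No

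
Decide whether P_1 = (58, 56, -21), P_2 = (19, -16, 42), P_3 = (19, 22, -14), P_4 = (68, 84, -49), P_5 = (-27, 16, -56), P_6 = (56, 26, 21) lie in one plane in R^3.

No

The plane through P_1, P_2, P_3 has normal n = P_1P_2 × P_1P_3 = (1638, -2184, -1482) and equation n·P = 3822.
Checking the remaining points: n·P_4 = 546, n·P_5 = 3822, n·P_6 = 3822.
Since n·P_4 = 546 ≠ 3822, P_4 is off the plane and the points are not all coplanar.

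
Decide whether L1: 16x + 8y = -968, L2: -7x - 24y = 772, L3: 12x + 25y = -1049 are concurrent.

Yes

Intersecting L1 and L2: solving the 2×2 system gives (x, y) = (-52, -17).
Substitute into L3: (12)(-52) + (25)(-17) = -1049.
This equals -1049, so (-52, -17) lies on all three lines and they are concurrent.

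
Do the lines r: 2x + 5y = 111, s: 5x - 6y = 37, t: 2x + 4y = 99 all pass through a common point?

The three lines meet at one point iff the augmented coefficient matrix [aᵢ bᵢ cᵢ] has rank < 3, i.e. its determinant vanishes.
Here the determinant is -37.
Nonzero, so no common point exists.

No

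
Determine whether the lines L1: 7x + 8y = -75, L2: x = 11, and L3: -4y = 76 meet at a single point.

Yes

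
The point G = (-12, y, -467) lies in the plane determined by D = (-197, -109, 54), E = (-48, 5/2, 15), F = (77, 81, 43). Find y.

Coplanarity requires DE · (DF × DG) = 0.
DE = (149, 223/2, -39), DF = (274, 190, -11); the triple product is linear in y with coefficient -9047 and constant term 2650771/2.
Setting it to zero: y = 293/2.

293/2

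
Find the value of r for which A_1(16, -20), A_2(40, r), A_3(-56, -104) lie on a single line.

8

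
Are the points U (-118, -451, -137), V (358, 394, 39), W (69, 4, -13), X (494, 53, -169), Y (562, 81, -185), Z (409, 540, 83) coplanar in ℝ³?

No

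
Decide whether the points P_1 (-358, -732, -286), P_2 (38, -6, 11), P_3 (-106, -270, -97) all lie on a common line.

P_1P_2 = (396, 726, 297), P_1P_3 = (252, 462, 189).
Each component of P_1P_3 is 7/11 times the corresponding component of P_1P_2, so P_1P_3 = 7/11·P_1P_2 and the points are collinear.

Yes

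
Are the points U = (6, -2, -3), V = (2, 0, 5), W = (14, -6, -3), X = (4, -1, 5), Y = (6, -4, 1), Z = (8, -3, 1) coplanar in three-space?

No

The plane through U, V, W has normal n = UV × UW = (32, 64, 0) and equation n·P = 64.
Checking the remaining points: n·X = 64, n·Y = -64, n·Z = 64.
Since n·Y = -64 ≠ 64, Y is off the plane and the points are not all coplanar.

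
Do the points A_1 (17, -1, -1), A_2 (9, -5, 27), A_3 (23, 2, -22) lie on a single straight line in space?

Yes

A_1A_2 = (-8, -4, 28), A_1A_3 = (6, 3, -21).
Each component of A_1A_3 is -3/4 times the corresponding component of A_1A_2, so A_1A_3 = -3/4·A_1A_2 and the points are collinear.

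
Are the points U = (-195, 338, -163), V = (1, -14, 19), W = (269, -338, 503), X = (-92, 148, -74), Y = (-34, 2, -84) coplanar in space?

No

The plane through U, V, W has normal n = UV × UW = (-111400, -46088, 30832) and equation n·P = 1119640.
Checking the remaining points: n·X = 1146208, n·Y = 1105536.
Since n·X = 1146208 ≠ 1119640, X is off the plane and the points are not all coplanar.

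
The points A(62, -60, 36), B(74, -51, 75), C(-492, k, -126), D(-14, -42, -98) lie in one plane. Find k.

Normal to plane ABD: n = (-1908, -1356, 900); plane equation n·P = -4536.
Requiring n·C = -4536: (-1356)k + (825336) = -4536.
So k = 612.

612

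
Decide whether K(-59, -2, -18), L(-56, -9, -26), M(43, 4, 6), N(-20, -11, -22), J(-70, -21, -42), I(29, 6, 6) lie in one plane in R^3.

No

The plane through K, L, M has normal n = KL × KM = (-120, -888, 732) and equation n·P = -4320.
Checking the remaining points: n·N = -3936, n·J = -3696, n·I = -4416.
Since n·N = -3936 ≠ -4320, N is off the plane and the points are not all coplanar.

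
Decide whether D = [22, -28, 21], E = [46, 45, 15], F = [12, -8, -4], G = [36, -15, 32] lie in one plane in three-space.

The four points are coplanar iff the 3×3 determinant with rows DE, DF, DG is zero.
Rows: (24, 73, -6), (-10, 20, -25), (14, 13, 11).
Expanding along the first row: (24)(545) − (73)(240) + (-6)(-410) = -1980.
Nonzero ⇒ not coplanar.

No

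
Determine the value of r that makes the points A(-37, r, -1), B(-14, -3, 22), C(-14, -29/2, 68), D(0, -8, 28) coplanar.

17/2

Coplanarity ⇔ det[AB; AC; AD] = 0.
Expanding, this is linear in r: (-644)r + (5474) = 0.
So r = 17/2.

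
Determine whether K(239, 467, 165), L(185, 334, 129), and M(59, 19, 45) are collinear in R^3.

KL = (-54, -133, -36), KM = (-180, -448, -120).
Comparing components 2 and 3: (-133)(-120) − (-36)(-448) = -168 ≠ 0, so KL and KM are not parallel and the points are not collinear.

No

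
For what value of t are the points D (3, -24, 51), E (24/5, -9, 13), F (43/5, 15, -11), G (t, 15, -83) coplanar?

34/5

Coplanarity ⇔ det[DE; DF; DG] = 0.
Expanding, this is linear in t: (552)t + (-18768/5) = 0.
So t = 34/5.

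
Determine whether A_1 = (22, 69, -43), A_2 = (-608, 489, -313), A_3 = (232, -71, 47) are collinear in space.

A_1A_2 = (-630, 420, -270), A_1A_3 = (210, -140, 90).
A_1A_2 × A_1A_3 = (0, 0, 0).
The cross product vanishes, so the three points are collinear.

Yes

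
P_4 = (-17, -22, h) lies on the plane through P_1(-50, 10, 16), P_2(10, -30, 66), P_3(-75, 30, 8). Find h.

A normal to the plane is n = P_1P_2 × P_1P_3 = (-680, -770, 200).
P_4 lies in the plane iff n · P_1P_4 = 0.
This gives (200)h + (-1000) = 0, so h = 5.

5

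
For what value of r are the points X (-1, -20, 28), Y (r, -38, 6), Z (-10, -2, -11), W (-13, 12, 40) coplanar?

5

Coplanarity ⇔ det[XY; XZ; XW] = 0.
Expanding, this is linear in r: (1464)r + (-7320) = 0.
So r = 5.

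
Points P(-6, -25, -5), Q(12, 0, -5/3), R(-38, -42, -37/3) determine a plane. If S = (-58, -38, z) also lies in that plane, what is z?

A normal to the plane is n = PQ × PR = (-380/3, 76/3, 494).
S lies in the plane iff n · PS = 0.
This gives (494)z + (26182/3) = 0, so z = -53/3.

-53/3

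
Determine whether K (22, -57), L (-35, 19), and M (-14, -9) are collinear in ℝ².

Yes

KL = (-57, 76), KM = (-36, 48).
Checking proportionality: KM = 12/19·KL, so the vectors are parallel and the points are collinear.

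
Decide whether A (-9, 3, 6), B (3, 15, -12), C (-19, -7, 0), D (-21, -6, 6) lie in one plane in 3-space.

No

A normal to the plane through A, B, C is n = AB × AC = (-252, 252, 0).
The plane has equation n·P = 3024. For D: n·D = 3780.
3780 ≠ 3024, so D is off the plane.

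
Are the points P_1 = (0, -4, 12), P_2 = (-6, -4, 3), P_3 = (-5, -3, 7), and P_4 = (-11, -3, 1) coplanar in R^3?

The four points are coplanar iff the 3×3 determinant with rows P_1P_2, P_1P_3, P_1P_4 is zero.
Rows: (-6, 0, -9), (-5, 1, -5), (-11, 1, -11).
Expanding along the first row: (-6)(-6) − (0)(0) + (-9)(6) = -18.
Nonzero ⇒ not coplanar.

No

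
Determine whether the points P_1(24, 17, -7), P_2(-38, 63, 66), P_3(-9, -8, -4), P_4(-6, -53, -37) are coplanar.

No

A normal to the plane through P_1, P_2, P_3 is n = P_1P_2 × P_1P_3 = (1963, -2223, 3068).
The plane has equation n·P = -12155. For P_4: n·P_4 = -7475.
-7475 ≠ -12155, so P_4 is off the plane.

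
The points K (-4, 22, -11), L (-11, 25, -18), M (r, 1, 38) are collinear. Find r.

45

Direction KL = (-7, 3, -7). From the y-coordinate of M, the parameter along the line is τ = (1 − 22)/3 = -7.
Then r = (-4) + (-7)·(-7) = 45.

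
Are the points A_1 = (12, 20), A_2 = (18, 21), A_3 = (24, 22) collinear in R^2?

Yes

A_1A_2 = (6, 1), A_1A_3 = (12, 2).
det[A_1A_2; A_1A_3] = (6)(2) − (1)(12) = 0.
The determinant is zero, so the points are collinear.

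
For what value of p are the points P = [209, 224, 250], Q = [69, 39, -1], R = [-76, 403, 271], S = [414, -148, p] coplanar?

2

The points are coplanar iff PQ · (PR × PS) = 0.
Expanding, this is linear in p: (-77785)p + (155570) = 0.
So p = 2.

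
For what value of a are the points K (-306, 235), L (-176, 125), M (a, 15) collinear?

-46

Collinearity: (M − K) must be parallel to (L − K) = (130, -110).
Cross-multiplying the components: (a − (-306))·(-110) = (-220)·(130).
Solving gives a = -46.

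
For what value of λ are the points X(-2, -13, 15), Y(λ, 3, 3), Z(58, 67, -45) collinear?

Collinearity requires XY × XZ = 0; each component is linear in λ.
The y-component gives (60)λ + (-600) = 0, so λ = 10.
The remaining components then also vanish.

10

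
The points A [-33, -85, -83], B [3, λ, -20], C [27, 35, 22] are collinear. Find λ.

Collinearity requires AB × AC = 0; each component is linear in λ.
The x-component gives (105)λ + (1365) = 0, so λ = -13.
The remaining components then also vanish.

-13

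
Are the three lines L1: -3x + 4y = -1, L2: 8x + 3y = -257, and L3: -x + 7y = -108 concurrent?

Yes

The three lines meet at one point iff the augmented coefficient matrix [aᵢ bᵢ cᵢ] has rank < 3, i.e. its determinant vanishes.
Here the determinant is 0.
It vanishes, so the lines are concurrent at (-25, -19).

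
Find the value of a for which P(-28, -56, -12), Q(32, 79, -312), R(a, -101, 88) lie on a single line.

Collinearity requires PQ × PR = 0; each component is linear in a.
The y-component gives (-300)a + (-14400) = 0, so a = -48.
The remaining components then also vanish.

-48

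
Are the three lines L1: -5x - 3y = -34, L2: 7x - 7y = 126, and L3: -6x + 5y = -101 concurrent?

Intersecting L1 and L2: solving the 2×2 system gives (x, y) = (11, -7).
Substitute into L3: (-6)(11) + (5)(-7) = -101.
This equals -101, so (11, -7) lies on all three lines and they are concurrent.

Yes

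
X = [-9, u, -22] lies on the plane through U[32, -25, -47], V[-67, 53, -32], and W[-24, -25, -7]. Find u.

A normal to the plane is n = UV × UW = (3120, 3120, 4368).
X lies in the plane iff n · UX = 0.
This gives (3120)u + (59280) = 0, so u = -19.

-19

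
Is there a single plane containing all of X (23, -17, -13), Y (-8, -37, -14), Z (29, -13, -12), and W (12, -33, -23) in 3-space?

With X as base: XY = (-31, -20, -1), XZ = (6, 4, 1), XW = (-11, -16, -10).
XZ × XW = (-24, 49, -52).
XY · (XZ × XW) = -184.
Since -184 ≠ 0, the four points are not coplanar.

No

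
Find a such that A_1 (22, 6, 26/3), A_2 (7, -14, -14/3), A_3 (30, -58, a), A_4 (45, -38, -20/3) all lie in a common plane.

-20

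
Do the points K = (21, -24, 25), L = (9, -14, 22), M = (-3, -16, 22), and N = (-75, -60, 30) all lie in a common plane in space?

With K as base: KL = (-12, 10, -3), KM = (-24, 8, -3), KN = (-96, -36, 5).
KM × KN = (-68, 408, 1632).
KL · (KM × KN) = 0.
The scalar triple product vanishes, so the four points are coplanar.

Yes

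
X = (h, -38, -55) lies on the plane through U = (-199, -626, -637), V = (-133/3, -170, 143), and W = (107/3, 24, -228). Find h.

9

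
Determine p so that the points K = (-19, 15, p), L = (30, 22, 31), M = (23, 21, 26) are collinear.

-4

Direction LM = (-7, -1, -5). From the x-coordinate of K, the parameter along the line is τ = (-19 − 30)/(-7) = 7.
Then p = 31 + 7·(-5) = -4.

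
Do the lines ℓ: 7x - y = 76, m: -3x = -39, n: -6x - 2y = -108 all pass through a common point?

Intersecting ℓ and m: solving the 2×2 system gives (x, y) = (13, 15).
Substitute into n: (-6)(13) + (-2)(15) = -108.
This equals -108, so (13, 15) lies on all three lines and they are concurrent.

Yes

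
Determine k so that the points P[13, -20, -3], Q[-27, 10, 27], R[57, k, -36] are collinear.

Direction PQ = (-40, 30, 30). From the x-coordinate of R, the parameter along the line is τ = (57 − 13)/(-40) = -11/10.
Then k = (-20) + (-11/10)·(30) = -53.

-53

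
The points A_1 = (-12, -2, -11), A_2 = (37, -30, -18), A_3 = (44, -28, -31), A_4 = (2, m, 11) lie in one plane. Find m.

Coplanarity ⇔ det[A_1A_2; A_1A_3; A_1A_4] = 0.
Expanding, this is linear in m: (588)m + (12936) = 0.
So m = -22.

-22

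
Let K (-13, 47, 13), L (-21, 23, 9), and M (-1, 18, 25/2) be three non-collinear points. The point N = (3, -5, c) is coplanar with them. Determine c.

11

Coplanarity requires KL · (KM × KN) = 0.
KL = (-8, -24, -4), KM = (12, -29, -1/2); the triple product is linear in c with coefficient 520 and constant term -5720.
Setting it to zero: c = 11.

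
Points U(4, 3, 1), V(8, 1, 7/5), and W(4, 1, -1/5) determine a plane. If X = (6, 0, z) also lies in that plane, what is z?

Coplanarity requires UV · (UW × UX) = 0.
UV = (4, -2, 2/5), UW = (0, -2, -6/5); the triple product is linear in z with coefficient -8 and constant term 0.
Setting it to zero: z = 0.

0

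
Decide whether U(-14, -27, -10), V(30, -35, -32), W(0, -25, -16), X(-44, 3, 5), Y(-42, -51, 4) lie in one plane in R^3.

The plane through U, V, W has normal n = UV × UW = (92, -44, 200) and equation n·P = -2100.
Checking the remaining points: n·X = -3180, n·Y = -820.
Since n·X = -3180 ≠ -2100, X is off the plane and the points are not all coplanar.

No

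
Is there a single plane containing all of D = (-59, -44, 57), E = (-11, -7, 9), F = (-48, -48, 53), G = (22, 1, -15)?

A normal to the plane through D, E, F is n = DE × DF = (-340, -336, -599).
The plane has equation n·P = 701. For G: n·G = 1169.
1169 ≠ 701, so G is off the plane.

No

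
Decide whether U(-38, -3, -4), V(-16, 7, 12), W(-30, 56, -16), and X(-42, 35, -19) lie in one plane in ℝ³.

No

The four points are coplanar iff the 3×3 determinant with rows UV, UW, UX is zero.
Rows: (22, 10, 16), (8, 59, -12), (-4, 38, -15).
Expanding along the first row: (22)(-429) − (10)(-168) + (16)(540) = 882.
Nonzero ⇒ not coplanar.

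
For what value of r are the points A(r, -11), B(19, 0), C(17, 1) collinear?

41

The three points are collinear iff det[AB; AC] = 0.
This determinant is linear in r: (-1)r + (41) = 0, so r = 41.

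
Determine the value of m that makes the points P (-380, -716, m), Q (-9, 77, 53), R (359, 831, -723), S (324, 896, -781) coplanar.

Coplanarity ⇔ det[PQ; PR; PS] = 0.
Expanding, this is linear in m: (-50310)m + (43618770) = 0.
So m = 867.

867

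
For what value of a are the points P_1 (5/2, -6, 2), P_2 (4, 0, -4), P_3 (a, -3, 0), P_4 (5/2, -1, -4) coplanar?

Normal to plane P_1P_2P_4: n = (-6, 9, 15/2); plane equation n·P = -54.
Requiring n·P_3 = -54: (-6)a + (-27) = -54.
So a = 9/2.

9/2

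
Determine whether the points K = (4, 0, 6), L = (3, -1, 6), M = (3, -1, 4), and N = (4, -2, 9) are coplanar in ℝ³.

No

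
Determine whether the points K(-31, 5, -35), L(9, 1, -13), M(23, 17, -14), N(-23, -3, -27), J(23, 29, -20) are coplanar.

The plane through K, L, M has normal n = KL × KM = (-348, 348, 696) and equation n·P = -11832.
Checking the remaining points: n·N = -11832, n·J = -11832.
All equal -11832, so all 5 points lie in one plane.

Yes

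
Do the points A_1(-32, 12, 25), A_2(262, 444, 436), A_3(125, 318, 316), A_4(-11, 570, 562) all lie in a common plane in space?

No

With A_1 as base: A_1A_2 = (294, 432, 411), A_1A_3 = (157, 306, 291), A_1A_4 = (21, 558, 537).
A_1A_3 × A_1A_4 = (1944, -78198, 81180).
A_1A_2 · (A_1A_3 × A_1A_4) = 154980.
Since 154980 ≠ 0, the four points are not coplanar.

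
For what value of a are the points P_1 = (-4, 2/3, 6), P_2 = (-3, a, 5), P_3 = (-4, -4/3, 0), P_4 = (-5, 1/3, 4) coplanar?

0

The points are coplanar iff P_1P_2 · (P_1P_3 × P_1P_4) = 0.
Expanding, this is linear in a: (6)a + (0) = 0.
So a = 0.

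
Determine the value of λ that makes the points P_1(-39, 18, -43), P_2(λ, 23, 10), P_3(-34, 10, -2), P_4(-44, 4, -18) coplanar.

-19

Coplanarity ⇔ det[P_1P_2; P_1P_3; P_1P_4] = 0.
Expanding, this is linear in λ: (374)λ + (7106) = 0.
So λ = -19.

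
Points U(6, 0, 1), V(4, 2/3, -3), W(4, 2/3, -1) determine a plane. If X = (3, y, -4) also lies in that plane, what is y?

1

A normal to the plane is n = UV × UW = (4/3, 4, 0).
X lies in the plane iff n · UX = 0.
This gives (4)y + (-4) = 0, so y = 1.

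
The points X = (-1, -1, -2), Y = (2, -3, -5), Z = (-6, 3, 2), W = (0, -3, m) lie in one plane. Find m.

Normal to plane XYZ: n = (4, 3, 2); plane equation n·P = -11.
Requiring n·W = -11: (2)m + (-9) = -11.
So m = -1.

-1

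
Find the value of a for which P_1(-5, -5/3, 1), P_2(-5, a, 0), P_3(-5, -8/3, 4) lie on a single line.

-4/3

Collinearity requires P_1P_2 × P_1P_3 = 0; each component is linear in a.
The x-component gives (3)a + (4) = 0, so a = -4/3.
The remaining components then also vanish.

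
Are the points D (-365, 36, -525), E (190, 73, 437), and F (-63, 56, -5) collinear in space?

No

DE = (555, 37, 962), DF = (302, 20, 520).
Comparing components 3 and 1: (962)(302) − (555)(520) = 1924 ≠ 0, so DE and DF are not parallel and the points are not collinear.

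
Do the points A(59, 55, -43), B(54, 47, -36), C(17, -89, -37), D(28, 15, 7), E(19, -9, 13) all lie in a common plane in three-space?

The plane through A, B, C has normal n = AB × AC = (960, -264, 384) and equation n·P = 25608.
Checking the remaining points: n·D = 25608, n·E = 25608.
All equal 25608, so all 5 points lie in one plane.

Yes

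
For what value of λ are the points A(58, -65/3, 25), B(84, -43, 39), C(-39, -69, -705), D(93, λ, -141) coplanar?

-85

Coplanarity ⇔ det[AB; AC; AD] = 0.
Expanding, this is linear in λ: (17622)λ + (1497870) = 0.
So λ = -85.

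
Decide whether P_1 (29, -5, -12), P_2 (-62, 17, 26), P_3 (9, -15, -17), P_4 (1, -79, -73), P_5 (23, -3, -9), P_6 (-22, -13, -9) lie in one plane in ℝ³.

Yes

The plane through P_1, P_2, P_3 has normal n = P_1P_2 × P_1P_3 = (270, -1215, 1350) and equation n·P = -2295.
Checking the remaining points: n·P_4 = -2295, n·P_5 = -2295, n·P_6 = -2295.
All equal -2295, so all 6 points lie in one plane.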